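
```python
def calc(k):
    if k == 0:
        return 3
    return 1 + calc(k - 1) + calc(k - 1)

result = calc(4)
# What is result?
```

calc(k) = 1 + 2·calc(k-1), calc(0)=3. Closed form: (3+1)·2^4 - 1 = 63.

Answer: 63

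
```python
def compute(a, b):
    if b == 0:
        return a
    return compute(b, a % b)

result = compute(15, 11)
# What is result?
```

compute(15, 11) -> compute(11, 4) -> compute(4, 3) -> compute(3, 1) -> compute(1, 0) -> 1

Answer: 1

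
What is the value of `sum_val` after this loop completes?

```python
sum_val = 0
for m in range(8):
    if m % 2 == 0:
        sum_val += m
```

Sum of even numbers 0 to 7
`sum_val` takes the values: 0 → 2 → 6 → 12

Answer: 12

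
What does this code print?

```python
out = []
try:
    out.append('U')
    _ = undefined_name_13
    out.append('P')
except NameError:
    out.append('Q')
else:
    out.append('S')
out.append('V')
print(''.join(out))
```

Execution trace: 'U' (try body) → 'Q' (except NameError) → 'V' (after the try/except). Output: UQV

Answer: UQV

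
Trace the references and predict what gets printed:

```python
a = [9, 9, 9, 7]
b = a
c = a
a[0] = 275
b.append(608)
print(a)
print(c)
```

Key concept: multiple aliases.
Step by step:
`a = [9, 9, 9, 7]` → a = [9, 9, 9, 7]
`b = a` → b = [9, 9, 9, 7] (same object as a)
`c = a` → c = [9, 9, 9, 7] (same object as a, b)
`a[0] = 275` → a = [275, 9, 9, 7] (same object as b, c); b = [275, 9, 9, 7] (same object as a, c); c = [275, 9, 9, 7] (same object as a, b)
`b.append(608)` → a = [275, 9, 9, 7, 608] (same object as b, c); b = [275, 9, 9, 7, 608] (same object as a, c); c = [275, 9, 9, 7, 608] (same object as a, b)
`print(a)` → prints [275, 9, 9, 7, 608]
`print(c)` → prints [275, 9, 9, 7, 608]

Answer:
[275, 9, 9, 7, 608]
[275, 9, 9, 7, 608]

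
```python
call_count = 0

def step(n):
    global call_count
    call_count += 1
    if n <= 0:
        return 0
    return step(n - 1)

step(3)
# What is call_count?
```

Linear recursion stepping by 1: 4 calls from n=3 down to ≤0.

Answer: 4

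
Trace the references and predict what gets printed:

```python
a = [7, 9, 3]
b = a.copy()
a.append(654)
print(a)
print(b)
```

Key concept: list.copy() creates independent copy.
Step by step:
`a = [7, 9, 3]` → a = [7, 9, 3]
`b = a.copy()` → b = [7, 9, 3]
`a.append(654)` → a = [7, 9, 3, 654]
`print(a)` → prints [7, 9, 3, 654]
`print(b)` → prints [7, 9, 3]

Answer:
[7, 9, 3, 654]
[7, 9, 3]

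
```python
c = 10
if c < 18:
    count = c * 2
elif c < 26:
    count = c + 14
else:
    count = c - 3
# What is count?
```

Trace:
`c = 10` → c = 10
`if c < 18: ...` → c < 18 is True → count = 20
So count = 20

Answer: 20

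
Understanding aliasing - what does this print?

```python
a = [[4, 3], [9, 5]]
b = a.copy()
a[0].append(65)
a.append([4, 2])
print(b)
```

Key concept: shallow copy with nested lists.
Step by step:
`a = [[4, 3], [9, 5]]` → a = [[4, 3], [9, 5]]
`b = a.copy()` → b = [[4, 3], [9, 5]]
`a[0].append(65)` → a = [[4, 3, 65], [9, 5]]; b = [[4, 3, 65], [9, 5]]
`a.append([4, 2])` → a = [[4, 3, 65], [9, 5], [4, 2]]
`print(b)` → prints [[4, 3, 65], [9, 5]]

Answer: [[4, 3, 65], [9, 5]]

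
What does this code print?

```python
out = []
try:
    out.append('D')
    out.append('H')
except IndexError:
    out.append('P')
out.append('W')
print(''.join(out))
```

Execution trace: 'D' (try body) → 'H' (try body, no exception) → 'W' (after the try/except). Output: DHW

Answer: DHW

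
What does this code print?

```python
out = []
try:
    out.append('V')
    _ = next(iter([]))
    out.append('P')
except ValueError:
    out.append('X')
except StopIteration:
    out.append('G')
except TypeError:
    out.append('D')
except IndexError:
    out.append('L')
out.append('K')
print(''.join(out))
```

Execution trace: 'V' (try body) → 'G' (except StopIteration) → 'K' (after the try/except). Output: VGK

Answer: VGK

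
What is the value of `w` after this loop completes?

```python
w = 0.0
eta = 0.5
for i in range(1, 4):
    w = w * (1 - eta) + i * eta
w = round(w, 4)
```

Moving average with lr=0.5
`w` takes the values: 0.0 → 0.5 → 1.25 → 2.125

Answer: 2.125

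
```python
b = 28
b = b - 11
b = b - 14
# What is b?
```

Trace:
`b = 28` → b = 28
`b = b - 11` → b = 17
`b = b - 14` → b = 3
So b = 3

Answer: 3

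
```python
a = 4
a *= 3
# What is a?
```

Trace:
`a = 4` → a = 4
`a *= 3` → a = 12
So a = 12

Answer: 12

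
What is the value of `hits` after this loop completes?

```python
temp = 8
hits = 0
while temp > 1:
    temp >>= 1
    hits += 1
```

Count right shifts until 1
`hits` takes the values: 0 → 1 → 2 → 3

Answer: 3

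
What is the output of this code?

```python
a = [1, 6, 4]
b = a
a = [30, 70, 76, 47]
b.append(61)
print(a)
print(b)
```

Key concept: rebinding vs mutation: a is rebound to a new list, b still points at the original.
Step by step:
`a = [1, 6, 4]` → a = [1, 6, 4]
`b = a` → b = [1, 6, 4] (same object as a)
`a = [30, 70, 76, 47]` → a = [30, 70, 76, 47]
`b.append(61)` → b = [1, 6, 4, 61]
`print(a)` → prints [30, 70, 76, 47]
`print(b)` → prints [1, 6, 4, 61]

Answer:
[30, 70, 76, 47]
[1, 6, 4, 61]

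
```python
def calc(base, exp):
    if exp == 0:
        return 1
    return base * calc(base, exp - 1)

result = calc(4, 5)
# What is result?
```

calc(4, 5) = 4 * 4 * 4 * 4 * 4 = 1024

Answer: 1024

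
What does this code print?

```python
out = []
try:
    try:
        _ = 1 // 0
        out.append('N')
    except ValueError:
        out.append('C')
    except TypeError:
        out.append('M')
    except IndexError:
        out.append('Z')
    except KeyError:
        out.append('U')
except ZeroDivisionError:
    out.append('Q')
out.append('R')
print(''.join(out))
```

Execution trace: 'Q' (outer except ZeroDivisionError) → 'R' (after the try/except). Output: QR

Answer: QR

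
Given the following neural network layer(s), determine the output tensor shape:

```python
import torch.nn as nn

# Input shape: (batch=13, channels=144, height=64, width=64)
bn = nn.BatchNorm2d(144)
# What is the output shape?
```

Input: (13, 144, 64, 64) -> Output: (13, 144, 64, 64)

Answer: (13, 144, 64, 64)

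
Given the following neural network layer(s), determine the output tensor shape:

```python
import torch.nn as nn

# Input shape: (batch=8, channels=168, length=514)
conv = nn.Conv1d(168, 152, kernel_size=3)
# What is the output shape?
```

Input: (8, 168, 514) -> Output: (8, 152, 512)

Answer: (8, 152, 512)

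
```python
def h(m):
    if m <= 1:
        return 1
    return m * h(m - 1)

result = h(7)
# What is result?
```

h(7) = 7 * 6 * 5 * 4 * 3 * 2 * 1 = 5040

Answer: 5040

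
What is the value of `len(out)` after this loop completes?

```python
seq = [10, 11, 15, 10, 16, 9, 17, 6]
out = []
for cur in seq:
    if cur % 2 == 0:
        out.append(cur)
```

Count even numbers in [10, 11, 15, 10, 16, 9, 17, 6]
`out` takes the values: [] → [10] → [10, 10] → [10, 10, 16] → [10, 10, 16, 6]
So `len(out)` = 4

Answer: 4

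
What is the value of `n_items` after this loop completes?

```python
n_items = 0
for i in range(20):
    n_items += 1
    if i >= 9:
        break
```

Loop breaks when i reaches 9, n_items is 10
`n_items` takes the values: 0 → 1 → 2 → 3 → 4 → 5 → 6 → 7 → 8 → 9 → 10

Answer: 10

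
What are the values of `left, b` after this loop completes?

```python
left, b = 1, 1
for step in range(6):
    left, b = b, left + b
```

Fibonacci: after 6 iterations
`left, b` takes the values: (1, 1) → (1, 2) → (2, 3) → (3, 5) → (5, 8) → (8, 13) → (13, 21)

Answer: 13, 21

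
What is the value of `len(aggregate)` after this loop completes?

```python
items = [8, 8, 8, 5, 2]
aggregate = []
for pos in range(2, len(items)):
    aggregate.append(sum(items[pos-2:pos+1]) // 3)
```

Number of 3-element averages
`aggregate` takes the values: [] → [8] → [8, 7] → [8, 7, 5]
So `len(aggregate)` = 3

Answer: 3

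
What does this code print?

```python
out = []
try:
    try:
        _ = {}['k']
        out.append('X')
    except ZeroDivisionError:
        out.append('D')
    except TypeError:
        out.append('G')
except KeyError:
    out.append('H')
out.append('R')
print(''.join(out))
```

Execution trace: 'H' (outer except KeyError) → 'R' (after the try/except). Output: HR

Answer: HR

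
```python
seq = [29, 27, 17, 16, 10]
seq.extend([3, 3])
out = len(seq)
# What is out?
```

Trace:
`seq = [29, 27, 17, 16, 10]` → seq = [29, 27, 17, 16, 10]
`seq.extend([3, 3])` → seq = [29, 27, 17, 16, 10, 3, 3]
`out = len(seq)` → out = 7
So out = 7

Answer: 7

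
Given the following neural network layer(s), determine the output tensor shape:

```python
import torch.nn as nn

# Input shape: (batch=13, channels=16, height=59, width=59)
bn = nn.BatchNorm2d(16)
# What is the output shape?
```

Input: (13, 16, 59, 59) -> Output: (13, 16, 59, 59)

Answer: (13, 16, 59, 59)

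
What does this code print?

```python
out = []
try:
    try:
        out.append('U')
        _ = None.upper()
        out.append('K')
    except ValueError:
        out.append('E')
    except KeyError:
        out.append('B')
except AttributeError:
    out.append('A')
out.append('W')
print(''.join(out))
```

Execution trace: 'U' (try body) → 'A' (outer except AttributeError) → 'W' (after the try/except). Output: UAW

Answer: UAW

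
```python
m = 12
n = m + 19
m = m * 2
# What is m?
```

Trace:
`m = 12` → m = 12
`n = m + 19` → n = 31
`m = m * 2` → m = 24
So m = 24

Answer: 24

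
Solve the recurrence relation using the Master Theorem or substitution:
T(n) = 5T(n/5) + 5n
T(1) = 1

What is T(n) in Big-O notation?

By Master Theorem: a=5, b=5, f(n)=5n. Since log_5(5) = 1 and f(n) = Θ(n^1), Case 2 applies. T(n) = O(n log n).

Answer: O(n log n)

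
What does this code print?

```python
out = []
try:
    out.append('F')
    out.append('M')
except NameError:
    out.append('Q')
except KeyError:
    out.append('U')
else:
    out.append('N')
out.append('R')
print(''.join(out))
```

Execution trace: 'F' (try body) → 'M' (try body, no exception) → 'N' (else) → 'R' (after the try/except). Output: FMNR

Answer: FMNR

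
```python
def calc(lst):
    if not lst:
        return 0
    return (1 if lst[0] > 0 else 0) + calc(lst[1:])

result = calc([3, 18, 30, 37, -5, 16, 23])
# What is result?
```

Count of positive elements in [3, 18, 30, 37, -5, 16, 23] = 6

Answer: 6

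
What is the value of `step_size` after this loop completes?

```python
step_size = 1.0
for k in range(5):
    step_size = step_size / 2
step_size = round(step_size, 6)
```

Halving LR 5 times: 1 / 2^5
`step_size` takes the values: 1.0 → 0.5 → 0.25 → 0.125 → 0.0625 → 0.03125

Answer: 0.03125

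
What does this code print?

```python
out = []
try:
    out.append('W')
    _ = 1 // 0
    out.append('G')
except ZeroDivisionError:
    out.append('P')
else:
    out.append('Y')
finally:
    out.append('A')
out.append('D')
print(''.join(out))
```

Execution trace: 'W' (try body) → 'P' (except ZeroDivisionError) → 'A' (finally) → 'D' (after the try/except). Output: WPAD

Answer: WPAD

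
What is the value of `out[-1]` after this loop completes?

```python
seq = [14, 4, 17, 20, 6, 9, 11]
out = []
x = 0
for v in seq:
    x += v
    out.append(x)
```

Cumulative sum ends at 81
`out` takes the values: [] → [14] → [14, 18] → [14, 18, 35] → [14, 18, 35, 55] → [14, 18, 35, 55, 61] → [14, 18, 35, 55, 61, 70] → [14, 18, 35, 55, 61, 70, 81]
So `out[-1]` = 81

Answer: 81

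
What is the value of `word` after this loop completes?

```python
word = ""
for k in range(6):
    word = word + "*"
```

Repeat '*' 6 times
`word` takes the values: "" → "*" → "**" → "***" → "****" → "*****" → "******"

Answer: "******"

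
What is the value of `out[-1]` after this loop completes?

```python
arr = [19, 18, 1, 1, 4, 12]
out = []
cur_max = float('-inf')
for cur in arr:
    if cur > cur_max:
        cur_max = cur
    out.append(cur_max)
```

Running max ends at 19
`out` takes the values: [] → [19] → [19, 19] → [19, 19, 19] → [19, 19, 19, 19] → [19, 19, 19, 19, 19] → [19, 19, 19, 19, 19, 19]
So `out[-1]` = 19

Answer: 19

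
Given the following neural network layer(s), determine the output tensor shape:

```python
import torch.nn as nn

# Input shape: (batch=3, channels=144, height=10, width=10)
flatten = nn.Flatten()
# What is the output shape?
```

Input: (3, 144, 10, 10) -> Output: (3, 14400)

Answer: (3, 14400)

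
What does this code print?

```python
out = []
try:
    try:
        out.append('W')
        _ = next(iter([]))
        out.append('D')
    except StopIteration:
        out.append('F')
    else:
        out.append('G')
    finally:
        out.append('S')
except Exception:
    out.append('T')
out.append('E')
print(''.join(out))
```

Execution trace: 'W' (inner try body) → 'F' (inner except StopIteration) → 'S' (inner finally) → 'E' (after the try/except). Output: WFSE

Answer: WFSE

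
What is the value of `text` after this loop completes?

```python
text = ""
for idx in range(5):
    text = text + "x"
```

Repeat 'x' 5 times
`text` takes the values: "" → "x" → "xx" → "xxx" → "xxxx" → "xxxxx"

Answer: "xxxxx"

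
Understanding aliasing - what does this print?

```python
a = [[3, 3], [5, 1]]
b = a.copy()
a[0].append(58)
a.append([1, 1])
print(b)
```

Key concept: shallow copy with nested lists.
Step by step:
`a = [[3, 3], [5, 1]]` → a = [[3, 3], [5, 1]]
`b = a.copy()` → b = [[3, 3], [5, 1]]
`a[0].append(58)` → a = [[3, 3, 58], [5, 1]]; b = [[3, 3, 58], [5, 1]]
`a.append([1, 1])` → a = [[3, 3, 58], [5, 1], [1, 1]]
`print(b)` → prints [[3, 3, 58], [5, 1]]

Answer: [[3, 3, 58], [5, 1]]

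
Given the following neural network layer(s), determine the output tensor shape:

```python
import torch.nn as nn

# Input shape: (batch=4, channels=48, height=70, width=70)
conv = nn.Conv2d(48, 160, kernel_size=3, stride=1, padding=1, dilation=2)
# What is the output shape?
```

Input: (4, 48, 70, 70) -> Output: (4, 160, 68, 68)

Answer: (4, 160, 68, 68)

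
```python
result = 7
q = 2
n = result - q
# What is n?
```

Trace:
`result = 7` → result = 7
`q = 2` → q = 2
`n = result - q` → n = 5
So n = 5

Answer: 5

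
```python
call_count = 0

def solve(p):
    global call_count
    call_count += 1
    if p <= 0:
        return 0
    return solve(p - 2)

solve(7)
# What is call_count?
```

Linear recursion stepping by 2: 5 calls from p=7 down to ≤0.

Answer: 5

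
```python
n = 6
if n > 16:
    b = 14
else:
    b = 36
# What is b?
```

Trace:
`n = 6` → n = 6
`if n > 16: ...` → n > 16 is False, take else branch → b = 36
So b = 36

Answer: 36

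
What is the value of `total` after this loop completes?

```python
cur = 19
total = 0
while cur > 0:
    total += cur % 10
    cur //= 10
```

Sum digits of 19
`total` takes the values: 0 → 9 → 10

Answer: 10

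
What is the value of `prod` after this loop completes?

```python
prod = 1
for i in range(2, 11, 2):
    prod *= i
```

Product of even numbers 2 to 10
`prod` takes the values: 1 → 2 → 8 → 48 → 384 → 3840

Answer: 3840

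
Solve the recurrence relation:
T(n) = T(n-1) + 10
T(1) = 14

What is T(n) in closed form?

Unrolling: T(n) = T(1) + 10·(n-1) = 14 + 10(n-1) = 10n + 4.

Answer: T(n) = 10n + 4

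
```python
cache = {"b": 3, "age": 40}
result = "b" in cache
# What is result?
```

Trace:
`cache = {"b": 3, "age": 40}` → cache = {'b': 3, 'age': 40}
`result = "b" in cache` → result = True
So result = True

Answer: True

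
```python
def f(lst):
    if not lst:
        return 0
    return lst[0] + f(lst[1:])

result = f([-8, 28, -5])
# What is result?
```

(-8) + 28 + (-5) + 0 = 15

Answer: 15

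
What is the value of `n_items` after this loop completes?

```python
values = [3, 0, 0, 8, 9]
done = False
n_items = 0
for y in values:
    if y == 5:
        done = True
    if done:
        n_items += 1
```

Count elements after first 5 in [3, 0, 0, 8, 9]
`n_items` takes the values: 0

Answer: 0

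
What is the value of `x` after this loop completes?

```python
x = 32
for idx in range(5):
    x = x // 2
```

Halve 5 times: 32 // 2^5 = 1
`x` takes the values: 32 → 16 → 8 → 4 → 2 → 1

Answer: 1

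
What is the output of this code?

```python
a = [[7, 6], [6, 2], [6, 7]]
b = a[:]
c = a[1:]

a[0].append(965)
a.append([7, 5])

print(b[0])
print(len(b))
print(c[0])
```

Key concept: slice with nested mutation.
Step by step:
`a = [[7, 6], [6, 2], [6, 7]]` → a = [[7, 6], [6, 2], [6, 7]]
`b = a[:]` → b = [[7, 6], [6, 2], [6, 7]]
`c = a[1:]` → c = [[6, 2], [6, 7]]
`a[0].append(965)` → a = [[7, 6, 965], [6, 2], [6, 7]]; b = [[7, 6, 965], [6, 2], [6, 7]]
`a.append([7, 5])` → a = [[7, 6, 965], [6, 2], [6, 7], [7, 5]]
`print(b[0])` → prints [7, 6, 965]
`print(len(b))` → prints 3
`print(c[0])` → prints [6, 2]

Answer:
[7, 6, 965]
3
[6, 2]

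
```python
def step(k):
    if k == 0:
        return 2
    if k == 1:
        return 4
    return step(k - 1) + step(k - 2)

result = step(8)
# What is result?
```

Build up from base cases: step(0)=2, step(1)=4, step(2)=6, step(3)=10, step(4)=16, step(5)=26, step(6)=42, ..., step(8)=110

Answer: 110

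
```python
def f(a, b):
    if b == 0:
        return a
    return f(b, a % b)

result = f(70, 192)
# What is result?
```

f(70, 192) -> f(192, 70) -> f(70, 52) -> f(52, 18) -> f(18, 16) -> f(16, 2) -> f(2, 0) -> 2

Answer: 2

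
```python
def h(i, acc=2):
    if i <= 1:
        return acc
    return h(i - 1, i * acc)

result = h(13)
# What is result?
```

Accumulator trace (n, acc): (13, 2) -> (12, 26) -> (11, 312) -> (10, 3432) -> (9, 34320) -> (8, 308880) -> (7, 2471040) -> (6, 17297280) -> (5, 103783680) -> (4, 518918400) -> (3, 2075673600) -> (2, 6227020800) -> (1, 12454041600) -> return 12454041600

Answer: 12454041600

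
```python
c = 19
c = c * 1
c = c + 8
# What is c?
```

Trace:
`c = 19` → c = 19
`c = c * 1` → c = 19
`c = c + 8` → c = 27
So c = 27

Answer: 27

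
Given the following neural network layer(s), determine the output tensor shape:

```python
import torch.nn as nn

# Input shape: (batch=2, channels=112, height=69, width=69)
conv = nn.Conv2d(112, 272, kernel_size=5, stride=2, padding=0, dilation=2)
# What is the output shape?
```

Input: (2, 112, 69, 69) -> Output: (2, 272, 31, 31)

Answer: (2, 272, 31, 31)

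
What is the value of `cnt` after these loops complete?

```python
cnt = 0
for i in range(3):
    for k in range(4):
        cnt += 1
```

3 * 4 = 12
`cnt` takes the values: 0 → 1 → 2 → 3 → 4 → 5 → 6 → 7 → 8 → 9 → 10 → 11 → 12

Answer: 12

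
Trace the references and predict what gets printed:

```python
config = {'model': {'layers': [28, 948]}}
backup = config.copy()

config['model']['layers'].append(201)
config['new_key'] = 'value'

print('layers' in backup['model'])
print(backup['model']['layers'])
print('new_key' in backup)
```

Key concept: shallow copy gotcha with nested dict.
Step by step:
`config = {'model': {'layers': [28, 948]}}` → config = {'model': {'layers': [28, 948]}}
`backup = config.copy()` → backup = {'model': {'layers': [28, 948]}}
`config['model']['layers'].append(201)` → config = {'model': {'layers': [28, 948, 201]}}; backup = {'model': {'layers': [28, 948, 201]}}
`config['new_key'] = 'value'` → config = {'model': {'layers': [28, 948, 201]}, 'new_key': 'value'}
`print('layers' in backup['model'])` → prints True
`print(backup['model']['layers'])` → prints [28, 948, 201]
`print('new_key' in backup)` → prints False

Answer:
True
[28, 948, 201]
False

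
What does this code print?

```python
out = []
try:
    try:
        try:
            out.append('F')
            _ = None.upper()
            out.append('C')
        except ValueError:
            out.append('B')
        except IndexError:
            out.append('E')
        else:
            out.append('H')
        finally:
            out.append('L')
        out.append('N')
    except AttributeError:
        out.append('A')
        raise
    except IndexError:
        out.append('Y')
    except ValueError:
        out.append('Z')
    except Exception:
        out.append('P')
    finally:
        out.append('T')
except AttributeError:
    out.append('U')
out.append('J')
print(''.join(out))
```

Execution trace: 'F' (inner try body) → 'L' (inner finally) → 'A' (except AttributeError) → 'T' (finally) → 'U' (outer except AttributeError) → 'J' (after the try/except). Output: FLATUJ

Answer: FLATUJ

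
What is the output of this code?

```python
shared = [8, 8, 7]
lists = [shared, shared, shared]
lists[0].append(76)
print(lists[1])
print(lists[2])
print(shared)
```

Key concept: list of same reference.
Step by step:
`shared = [8, 8, 7]` → shared = [8, 8, 7]
`lists = [shared, shared, shared]` → lists = [[8, 8, 7], [8, 8, 7], [8, 8, 7]]
`lists[0].append(76)` → shared = [8, 8, 7, 76]; lists = [[8, 8, 7, 76], [8, 8, 7, 76], [8, 8, 7, 76]]
`print(lists[1])` → prints [8, 8, 7, 76]
`print(lists[2])` → prints [8, 8, 7, 76]
`print(shared)` → prints [8, 8, 7, 76]

Answer:
[8, 8, 7, 76]
[8, 8, 7, 76]
[8, 8, 7, 76]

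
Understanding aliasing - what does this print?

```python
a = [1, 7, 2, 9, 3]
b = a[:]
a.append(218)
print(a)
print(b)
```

Key concept: slice [:] creates copy.
Step by step:
`a = [1, 7, 2, 9, 3]` → a = [1, 7, 2, 9, 3]
`b = a[:]` → b = [1, 7, 2, 9, 3]
`a.append(218)` → a = [1, 7, 2, 9, 3, 218]
`print(a)` → prints [1, 7, 2, 9, 3, 218]
`print(b)` → prints [1, 7, 2, 9, 3]

Answer:
[1, 7, 2, 9, 3, 218]
[1, 7, 2, 9, 3]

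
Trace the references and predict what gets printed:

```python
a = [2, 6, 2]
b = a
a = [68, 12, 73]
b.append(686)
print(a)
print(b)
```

Key concept: rebinding vs mutation: a is rebound to a new list, b still points at the original.
Step by step:
`a = [2, 6, 2]` → a = [2, 6, 2]
`b = a` → b = [2, 6, 2] (same object as a)
`a = [68, 12, 73]` → a = [68, 12, 73]
`b.append(686)` → b = [2, 6, 2, 686]
`print(a)` → prints [68, 12, 73]
`print(b)` → prints [2, 6, 2, 686]

Answer:
[68, 12, 73]
[2, 6, 2, 686]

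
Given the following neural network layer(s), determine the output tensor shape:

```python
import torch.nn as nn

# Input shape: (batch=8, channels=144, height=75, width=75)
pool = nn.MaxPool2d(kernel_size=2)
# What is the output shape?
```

Input: (8, 144, 75, 75) -> Output: (8, 144, 37, 37)

Answer: (8, 144, 37, 37)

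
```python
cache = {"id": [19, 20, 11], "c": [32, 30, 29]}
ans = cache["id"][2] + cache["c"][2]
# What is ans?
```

Trace:
`cache = {"id": [19, 20, 11], "c": [32, 30, 29]}` → cache = {'id': [19, 20, 11], 'c': [32, 30, 29]}
`ans = cache["id"][2] + cache["c"][2]` → ans = 40
So ans = 40

Answer: 40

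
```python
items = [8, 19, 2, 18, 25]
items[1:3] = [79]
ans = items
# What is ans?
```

Trace:
`items = [8, 19, 2, 18, 25]` → items = [8, 19, 2, 18, 25]
`items[1:3] = [79]` → items = [8, 79, 18, 25]
`ans = items` → ans = [8, 79, 18, 25]
So ans = [8, 79, 18, 25]

Answer: [8, 79, 18, 25]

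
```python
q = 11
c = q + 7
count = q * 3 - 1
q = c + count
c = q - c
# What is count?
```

Trace:
`q = 11` → q = 11
`c = q + 7` → c = 18
`count = q * 3 - 1` → count = 32
`q = c + count` → q = 50
`c = q - c` → c = 32
So count = 32

Answer: 32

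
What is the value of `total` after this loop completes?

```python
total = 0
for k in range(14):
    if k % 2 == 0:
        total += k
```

Sum of even numbers 0 to 13
`total` takes the values: 0 → 2 → 6 → 12 → 20 → 30 → 42

Answer: 42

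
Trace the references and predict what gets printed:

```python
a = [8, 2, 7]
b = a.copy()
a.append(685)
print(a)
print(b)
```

Key concept: list.copy() creates independent copy.
Step by step:
`a = [8, 2, 7]` → a = [8, 2, 7]
`b = a.copy()` → b = [8, 2, 7]
`a.append(685)` → a = [8, 2, 7, 685]
`print(a)` → prints [8, 2, 7, 685]
`print(b)` → prints [8, 2, 7]

Answer:
[8, 2, 7, 685]
[8, 2, 7]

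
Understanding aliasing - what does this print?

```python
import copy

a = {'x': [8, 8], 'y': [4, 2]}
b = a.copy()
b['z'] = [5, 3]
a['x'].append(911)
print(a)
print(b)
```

Key concept: shallow copy of dict with mutable values.
Step by step:
`a = {'x': [8, 8], 'y': [4, 2]}` → a = {'x': [8, 8], 'y': [4, 2]}
`b = a.copy()` → b = {'x': [8, 8], 'y': [4, 2]}
`b['z'] = [5, 3]` → b = {'x': [8, 8], 'y': [4, 2], 'z': [5, 3]}
`a['x'].append(911)` → a = {'x': [8, 8, 911], 'y': [4, 2]}; b = {'x': [8, 8, 911], 'y': [4, 2], 'z': [5, 3]}
`print(a)` → prints {'x': [8, 8, 911], 'y': [4, 2]}
`print(b)` → prints {'x': [8, 8, 911], 'y': [4, 2], 'z': [5, 3]}

Answer:
{'x': [8, 8, 911], 'y': [4, 2]}
{'x': [8, 8, 911], 'y': [4, 2], 'z': [5, 3]}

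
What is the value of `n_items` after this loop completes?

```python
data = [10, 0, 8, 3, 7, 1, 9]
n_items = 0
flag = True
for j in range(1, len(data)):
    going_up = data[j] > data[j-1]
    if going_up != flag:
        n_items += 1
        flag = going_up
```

Count direction changes in [10, 0, 8, 3, 7, 1, 9]
`n_items` takes the values: 0 → 1 → 2 → 3 → 4 → 5 → 6

Answer: 6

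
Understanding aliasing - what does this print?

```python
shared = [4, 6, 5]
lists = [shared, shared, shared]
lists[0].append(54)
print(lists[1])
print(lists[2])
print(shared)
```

Key concept: list of same reference.
Step by step:
`shared = [4, 6, 5]` → shared = [4, 6, 5]
`lists = [shared, shared, shared]` → lists = [[4, 6, 5], [4, 6, 5], [4, 6, 5]]
`lists[0].append(54)` → shared = [4, 6, 5, 54]; lists = [[4, 6, 5, 54], [4, 6, 5, 54], [4, 6, 5, 54]]
`print(lists[1])` → prints [4, 6, 5, 54]
`print(lists[2])` → prints [4, 6, 5, 54]
`print(shared)` → prints [4, 6, 5, 54]

Answer:
[4, 6, 5, 54]
[4, 6, 5, 54]
[4, 6, 5, 54]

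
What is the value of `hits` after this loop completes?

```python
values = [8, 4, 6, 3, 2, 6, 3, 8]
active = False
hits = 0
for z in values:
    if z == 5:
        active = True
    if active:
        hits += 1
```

Count elements after first 5 in [8, 4, 6, 3, 2, 6, 3, 8]
`hits` takes the values: 0

Answer: 0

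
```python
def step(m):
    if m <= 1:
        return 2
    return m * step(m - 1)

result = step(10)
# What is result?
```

step(10) = 10 * 9 * 8 * 7 * 6 * 5 * 4 * 3 * 2 * 2 = 7257600

Answer: 7257600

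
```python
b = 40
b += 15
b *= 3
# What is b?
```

Trace:
`b = 40` → b = 40
`b += 15` → b = 55
`b *= 3` → b = 165
So b = 165

Answer: 165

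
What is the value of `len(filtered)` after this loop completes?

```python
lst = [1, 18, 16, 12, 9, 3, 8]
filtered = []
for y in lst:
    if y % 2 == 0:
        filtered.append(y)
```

Count even numbers in [1, 18, 16, 12, 9, 3, 8]
`filtered` takes the values: [] → [18] → [18, 16] → [18, 16, 12] → [18, 16, 12, 8]
So `len(filtered)` = 4

Answer: 4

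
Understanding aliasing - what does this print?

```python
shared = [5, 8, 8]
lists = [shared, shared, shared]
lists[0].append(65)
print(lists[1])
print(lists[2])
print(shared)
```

Key concept: list of same reference.
Step by step:
`shared = [5, 8, 8]` → shared = [5, 8, 8]
`lists = [shared, shared, shared]` → lists = [[5, 8, 8], [5, 8, 8], [5, 8, 8]]
`lists[0].append(65)` → shared = [5, 8, 8, 65]; lists = [[5, 8, 8, 65], [5, 8, 8, 65], [5, 8, 8, 65]]
`print(lists[1])` → prints [5, 8, 8, 65]
`print(lists[2])` → prints [5, 8, 8, 65]
`print(shared)` → prints [5, 8, 8, 65]

Answer:
[5, 8, 8, 65]
[5, 8, 8, 65]
[5, 8, 8, 65]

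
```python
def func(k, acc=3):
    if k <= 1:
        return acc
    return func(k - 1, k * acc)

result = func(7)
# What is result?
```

Accumulator trace (n, acc): (7, 3) -> (6, 21) -> (5, 126) -> (4, 630) -> (3, 2520) -> (2, 7560) -> (1, 15120) -> return 15120

Answer: 15120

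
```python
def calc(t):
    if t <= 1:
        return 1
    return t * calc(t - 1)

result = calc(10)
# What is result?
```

calc(10) = 10 * 9 * 8 * 7 * 6 * 5 * 4 * 3 * 2 * 1 = 3628800

Answer: 3628800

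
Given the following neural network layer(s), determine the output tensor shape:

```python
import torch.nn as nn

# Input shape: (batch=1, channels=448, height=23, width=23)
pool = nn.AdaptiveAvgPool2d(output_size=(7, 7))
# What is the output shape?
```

Input: (1, 448, 23, 23) -> Output: (1, 448, 7, 7)

Answer: (1, 448, 7, 7)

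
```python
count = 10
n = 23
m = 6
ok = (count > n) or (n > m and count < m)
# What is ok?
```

Trace:
`count = 10` → count = 10
`n = 23` → n = 23
`m = 6` → m = 6
`ok = (count > n) or (n > m and count < m)` → ok = False
So ok = False

Answer: False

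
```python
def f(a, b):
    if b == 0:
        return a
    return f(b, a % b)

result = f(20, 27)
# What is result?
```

f(20, 27) -> f(27, 20) -> f(20, 7) -> f(7, 6) -> f(6, 1) -> f(1, 0) -> 1

Answer: 1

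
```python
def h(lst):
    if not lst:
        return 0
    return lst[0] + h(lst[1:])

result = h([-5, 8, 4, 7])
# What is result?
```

(-5) + 8 + 4 + 7 + 0 = 14

Answer: 14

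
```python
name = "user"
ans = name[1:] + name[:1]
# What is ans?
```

Trace:
`name = "user"` → name = 'user'
`ans = name[1:] + name[:1]` → ans = 'seru'
So ans = 'seru'

Answer: 'seru'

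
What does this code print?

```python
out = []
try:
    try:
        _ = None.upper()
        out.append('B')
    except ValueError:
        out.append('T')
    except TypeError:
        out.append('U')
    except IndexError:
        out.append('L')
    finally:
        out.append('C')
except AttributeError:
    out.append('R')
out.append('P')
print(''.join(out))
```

Execution trace: 'C' (finally) → 'R' (outer except AttributeError) → 'P' (after the try/except). Output: CRP

Answer: CRP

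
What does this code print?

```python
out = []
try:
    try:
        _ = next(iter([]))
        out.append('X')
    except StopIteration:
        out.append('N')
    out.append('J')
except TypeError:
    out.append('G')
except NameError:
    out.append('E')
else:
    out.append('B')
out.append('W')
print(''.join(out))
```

Execution trace: 'N' (inner except StopIteration) → 'J' (try body, no exception) → 'B' (else) → 'W' (after the try/except). Output: NJBW

Answer: NJBW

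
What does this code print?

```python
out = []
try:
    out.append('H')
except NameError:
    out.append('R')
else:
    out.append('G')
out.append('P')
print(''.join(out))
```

Execution trace: 'H' (try body, no exception) → 'G' (else) → 'P' (after the try/except). Output: HGP

Answer: HGP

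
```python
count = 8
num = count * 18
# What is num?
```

Trace:
`count = 8` → count = 8
`num = count * 18` → num = 144
So num = 144

Answer: 144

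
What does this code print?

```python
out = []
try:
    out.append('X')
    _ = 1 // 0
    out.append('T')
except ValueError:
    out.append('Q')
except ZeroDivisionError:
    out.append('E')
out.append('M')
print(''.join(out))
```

Execution trace: 'X' (try body) → 'E' (except ZeroDivisionError) → 'M' (after the try/except). Output: XEM

Answer: XEM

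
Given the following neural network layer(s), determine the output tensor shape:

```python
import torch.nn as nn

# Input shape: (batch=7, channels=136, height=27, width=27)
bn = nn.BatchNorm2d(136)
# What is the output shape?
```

Input: (7, 136, 27, 27) -> Output: (7, 136, 27, 27)

Answer: (7, 136, 27, 27)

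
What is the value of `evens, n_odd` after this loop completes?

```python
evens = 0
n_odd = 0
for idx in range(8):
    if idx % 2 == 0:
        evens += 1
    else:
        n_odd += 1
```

Count evens and odds in range(8)
`evens, n_odd` takes the values: (0, 0) → (1, 0) → (1, 1) → (2, 1) → (2, 2) → (3, 2) → (3, 3) → (4, 3) → (4, 4)

Answer: 4, 4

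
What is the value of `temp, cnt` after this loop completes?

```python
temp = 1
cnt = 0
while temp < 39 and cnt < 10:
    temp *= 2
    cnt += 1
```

Double until >= 39 or 10 iterations
`temp, cnt` takes the values: (1, 0) → (2, 0) → (2, 1) → (4, 1) → (4, 2) → (8, 2) → (8, 3) → (16, 3) → (16, 4) → (32, 4) → (32, 5) → (64, 5) → (64, 6)

Answer: 64, 6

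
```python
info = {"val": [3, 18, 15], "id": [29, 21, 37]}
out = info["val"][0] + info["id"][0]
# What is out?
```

Trace:
`info = {"val": [3, 18, 15], "id": [29, 21, 37]}` → info = {'val': [3, 18, 15], 'id': [29, 21, 37]}
`out = info["val"][0] + info["id"][0]` → out = 32
So out = 32

Answer: 32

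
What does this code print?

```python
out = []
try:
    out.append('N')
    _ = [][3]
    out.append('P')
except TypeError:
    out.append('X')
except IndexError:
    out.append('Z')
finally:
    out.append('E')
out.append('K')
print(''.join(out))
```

Execution trace: 'N' (try body) → 'Z' (except IndexError) → 'E' (finally) → 'K' (after the try/except). Output: NZEK

Answer: NZEK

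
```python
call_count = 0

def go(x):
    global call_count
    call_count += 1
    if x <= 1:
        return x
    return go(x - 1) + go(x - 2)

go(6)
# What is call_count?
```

Calls(x) = 1 + Calls(x-1) + Calls(x-2); Calls(0)=Calls(1)=1. For x=6 this gives 25.

Answer: 25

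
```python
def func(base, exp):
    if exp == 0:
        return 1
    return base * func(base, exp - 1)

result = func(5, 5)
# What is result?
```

func(5, 5) = 5 * 5 * 5 * 5 * 5 = 3125

Answer: 3125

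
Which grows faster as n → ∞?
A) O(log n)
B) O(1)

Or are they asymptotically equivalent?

O(log n) vs O(1): Higher order terms dominate.

Answer: A) O(log n) grows faster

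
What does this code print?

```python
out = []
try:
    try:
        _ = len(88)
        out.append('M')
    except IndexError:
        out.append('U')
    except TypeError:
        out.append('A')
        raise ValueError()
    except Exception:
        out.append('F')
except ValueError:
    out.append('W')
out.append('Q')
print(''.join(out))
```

Execution trace: 'A' (inner except TypeError) → 'W' (outer except ValueError) → 'Q' (after the try/except). Output: AWQ

Answer: AWQ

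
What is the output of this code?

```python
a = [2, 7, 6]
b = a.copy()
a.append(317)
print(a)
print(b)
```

Key concept: list.copy() creates independent copy.
Step by step:
`a = [2, 7, 6]` → a = [2, 7, 6]
`b = a.copy()` → b = [2, 7, 6]
`a.append(317)` → a = [2, 7, 6, 317]
`print(a)` → prints [2, 7, 6, 317]
`print(b)` → prints [2, 7, 6]

Answer:
[2, 7, 6, 317]
[2, 7, 6]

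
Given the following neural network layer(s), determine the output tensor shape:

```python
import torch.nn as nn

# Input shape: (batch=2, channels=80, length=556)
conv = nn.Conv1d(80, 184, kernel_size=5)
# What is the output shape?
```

Input: (2, 80, 556) -> Output: (2, 184, 552)

Answer: (2, 184, 552)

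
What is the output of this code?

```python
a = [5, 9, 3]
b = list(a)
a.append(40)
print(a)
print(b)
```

Key concept: list() constructor creates copy.
Step by step:
`a = [5, 9, 3]` → a = [5, 9, 3]
`b = list(a)` → b = [5, 9, 3]
`a.append(40)` → a = [5, 9, 3, 40]
`print(a)` → prints [5, 9, 3, 40]
`print(b)` → prints [5, 9, 3]

Answer:
[5, 9, 3, 40]
[5, 9, 3]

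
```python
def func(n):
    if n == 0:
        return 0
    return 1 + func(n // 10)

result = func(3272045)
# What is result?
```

Count of digits of 3272045: 7

Answer: 7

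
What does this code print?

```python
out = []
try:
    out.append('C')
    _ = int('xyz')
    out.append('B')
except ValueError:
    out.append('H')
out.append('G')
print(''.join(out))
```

Execution trace: 'C' (try body) → 'H' (except ValueError) → 'G' (after the try/except). Output: CHG

Answer: CHG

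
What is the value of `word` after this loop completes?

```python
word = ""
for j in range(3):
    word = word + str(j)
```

Concatenate digits 0 to 2
`word` takes the values: "" → "0" → "01" → "012"

Answer: "012"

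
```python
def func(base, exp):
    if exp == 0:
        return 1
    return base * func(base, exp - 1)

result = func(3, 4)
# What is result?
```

func(3, 4) = 3 * 3 * 3 * 3 = 81

Answer: 81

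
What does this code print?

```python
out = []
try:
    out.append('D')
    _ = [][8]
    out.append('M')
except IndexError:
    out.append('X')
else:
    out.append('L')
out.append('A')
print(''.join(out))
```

Execution trace: 'D' (try body) → 'X' (except IndexError) → 'A' (after the try/except). Output: DXA

Answer: DXA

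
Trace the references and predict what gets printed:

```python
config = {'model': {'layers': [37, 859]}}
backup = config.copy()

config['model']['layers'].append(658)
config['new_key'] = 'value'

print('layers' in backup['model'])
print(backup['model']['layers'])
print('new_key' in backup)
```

Key concept: shallow copy gotcha with nested dict.
Step by step:
`config = {'model': {'layers': [37, 859]}}` → config = {'model': {'layers': [37, 859]}}
`backup = config.copy()` → backup = {'model': {'layers': [37, 859]}}
`config['model']['layers'].append(658)` → config = {'model': {'layers': [37, 859, 658]}}; backup = {'model': {'layers': [37, 859, 658]}}
`config['new_key'] = 'value'` → config = {'model': {'layers': [37, 859, 658]}, 'new_key': 'value'}
`print('layers' in backup['model'])` → prints True
`print(backup['model']['layers'])` → prints [37, 859, 658]
`print('new_key' in backup)` → prints False

Answer:
True
[37, 859, 658]
False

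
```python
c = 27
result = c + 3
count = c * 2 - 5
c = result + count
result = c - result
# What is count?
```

Trace:
`c = 27` → c = 27
`result = c + 3` → result = 30
`count = c * 2 - 5` → count = 49
`c = result + count` → c = 79
`result = c - result` → result = 49
So count = 49

Answer: 49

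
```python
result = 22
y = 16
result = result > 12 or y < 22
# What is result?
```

Trace:
`result = 22` → result = 22
`y = 16` → y = 16
`result = result > 12 or y < 22` → result = True
So result = True

Answer: True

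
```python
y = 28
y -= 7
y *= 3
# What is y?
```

Trace:
`y = 28` → y = 28
`y -= 7` → y = 21
`y *= 3` → y = 63
So y = 63

Answer: 63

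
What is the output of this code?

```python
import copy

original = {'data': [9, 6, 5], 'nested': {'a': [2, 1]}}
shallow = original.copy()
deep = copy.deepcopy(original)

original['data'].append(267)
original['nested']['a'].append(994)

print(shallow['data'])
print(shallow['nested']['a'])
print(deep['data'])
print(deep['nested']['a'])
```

Key concept: comparing shallow vs deep copy.
Step by step:
`original = {'data': [9, 6, 5], 'nested': {'a': [2, 1]}}` → original = {'data': [9, 6, 5], 'nested': {'a': [2, 1]}}
`shallow = original.copy()` → shallow = {'data': [9, 6, 5], 'nested': {'a': [2, 1]}}
`deep = copy.deepcopy(original)` → deep = {'data': [9, 6, 5], 'nested': {'a': [2, 1]}}
`original['data'].append(267)` → original = {'data': [9, 6, 5, 267], 'nested': {'a': [2, 1]}}; shallow = {'data': [9, 6, 5, 267], 'nested': {'a': [2, 1]}}
`original['nested']['a'].append(994)` → original = {'data': [9, 6, 5, 267], 'nested': {'a': [2, 1, 994]}}; shallow = {'data': [9, 6, 5, 267], 'nested': {'a': [2, 1, 994]}}
`print(shallow['data'])` → prints [9, 6, 5, 267]
`print(shallow['nested']['a'])` → prints [2, 1, 994]
`print(deep['data'])` → prints [9, 6, 5]
`print(deep['nested']['a'])` → prints [2, 1]

Answer:
[9, 6, 5, 267]
[2, 1, 994]
[9, 6, 5]
[2, 1]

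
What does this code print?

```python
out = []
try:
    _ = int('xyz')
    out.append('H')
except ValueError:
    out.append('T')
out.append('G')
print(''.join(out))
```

Execution trace: 'T' (except ValueError) → 'G' (after the try/except). Output: TG

Answer: TG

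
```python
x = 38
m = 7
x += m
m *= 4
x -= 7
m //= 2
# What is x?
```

Trace:
`x = 38` → x = 38
`m = 7` → m = 7
`x += m` → x = 45
`m *= 4` → m = 28
`x -= 7` → x = 38
`m //= 2` → m = 14
So x = 38

Answer: 38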